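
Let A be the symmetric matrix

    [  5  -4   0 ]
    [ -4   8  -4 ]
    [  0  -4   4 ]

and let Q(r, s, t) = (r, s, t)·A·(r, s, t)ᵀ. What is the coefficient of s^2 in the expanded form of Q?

8

The coefficient of s^2 is the diagonal entry A[2,2] = 8.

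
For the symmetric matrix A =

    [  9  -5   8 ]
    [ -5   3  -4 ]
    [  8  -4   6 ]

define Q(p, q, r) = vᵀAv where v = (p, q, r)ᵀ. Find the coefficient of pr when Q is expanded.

16

The coefficient of pr is A[1,3] + A[3,1] = 2·8 = 16.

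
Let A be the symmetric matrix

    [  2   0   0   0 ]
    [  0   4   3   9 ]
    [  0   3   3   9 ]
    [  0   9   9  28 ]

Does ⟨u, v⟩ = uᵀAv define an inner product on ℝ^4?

yes

Applying the same elementary operations to the rows and columns of A produces a congruent diagonal matrix with entries 2, 4, 3/4, 1.
Counting signs: 4 positive.
Hence Q is positive definite.
⟨·,·⟩ is an inner product exactly when A is positive definite.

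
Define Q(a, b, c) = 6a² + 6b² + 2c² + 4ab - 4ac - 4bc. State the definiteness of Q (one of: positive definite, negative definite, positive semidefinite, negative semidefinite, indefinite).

The symmetric matrix of Q is A = [[6, 2, -2], [2, 6, -2], [-2, -2, 2]].
Leading principal minors: Δ_1 = 6, Δ_2 = 32, Δ_3 = 32.
All leading principal minors are positive, so by Sylvester's criterion Q is positive definite.

positive definite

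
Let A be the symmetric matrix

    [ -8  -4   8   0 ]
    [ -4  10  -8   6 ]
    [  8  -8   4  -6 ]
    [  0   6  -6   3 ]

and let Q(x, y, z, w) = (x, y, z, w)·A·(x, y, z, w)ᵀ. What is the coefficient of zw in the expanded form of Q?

-12

The coefficient of zw is A[3,4] + A[4,3] = 2·(-6) = -12.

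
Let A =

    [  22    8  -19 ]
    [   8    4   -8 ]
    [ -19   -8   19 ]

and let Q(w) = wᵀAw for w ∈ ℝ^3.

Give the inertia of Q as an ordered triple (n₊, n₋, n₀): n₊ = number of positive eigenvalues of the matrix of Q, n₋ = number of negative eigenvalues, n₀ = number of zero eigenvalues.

(3, 0, 0)

An LDLᵀ factorisation of A has diagonal entries 22, 12/11, 3/2.
That gives 3 positive pivots.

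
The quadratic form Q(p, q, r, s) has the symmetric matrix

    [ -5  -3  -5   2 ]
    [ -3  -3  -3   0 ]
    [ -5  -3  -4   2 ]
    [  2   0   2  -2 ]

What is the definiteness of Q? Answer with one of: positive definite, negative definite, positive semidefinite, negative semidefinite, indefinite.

indefinite

Symmetric row and column elimination reduces A to a congruent diagonal form with pivots -5, -6/5, 1, 0.
That gives 1 positive, 2 negative, 1 zero pivots.
Hence Q is indefinite.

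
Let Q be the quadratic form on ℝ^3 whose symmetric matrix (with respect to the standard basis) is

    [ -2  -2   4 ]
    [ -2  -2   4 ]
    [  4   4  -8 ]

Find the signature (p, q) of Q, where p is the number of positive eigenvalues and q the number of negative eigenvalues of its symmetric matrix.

Applying the same elementary operations to the rows and columns of A produces a congruent diagonal matrix with entries -2, 0, 0.
That gives 1 negative, 2 zero pivots.

(0, 1)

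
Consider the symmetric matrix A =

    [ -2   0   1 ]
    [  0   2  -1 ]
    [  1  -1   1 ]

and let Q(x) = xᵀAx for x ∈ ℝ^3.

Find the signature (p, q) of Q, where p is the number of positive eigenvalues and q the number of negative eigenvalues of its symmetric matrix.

(2, 1)

Row-reducing A symmetrically gives the diagonal entries -2, 2, 1.
So there are 2 positive, 1 negative pivots.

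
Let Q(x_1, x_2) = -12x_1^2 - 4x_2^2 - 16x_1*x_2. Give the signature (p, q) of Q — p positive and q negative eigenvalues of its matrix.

The symmetric matrix is A = [[-12, -8], [-8, -4]].
Row-reducing A symmetrically gives the diagonal entries -12, 4/3.
That gives 1 positive, 1 negative pivots.

(1, 1)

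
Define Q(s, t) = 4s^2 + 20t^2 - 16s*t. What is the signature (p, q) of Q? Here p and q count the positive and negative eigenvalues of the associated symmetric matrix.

The associated matrix is A = [[4, -8], [-8, 20]].
Row-reducing A symmetrically gives the diagonal entries 4, 4.
Counting signs: 2 positive.

(2, 0)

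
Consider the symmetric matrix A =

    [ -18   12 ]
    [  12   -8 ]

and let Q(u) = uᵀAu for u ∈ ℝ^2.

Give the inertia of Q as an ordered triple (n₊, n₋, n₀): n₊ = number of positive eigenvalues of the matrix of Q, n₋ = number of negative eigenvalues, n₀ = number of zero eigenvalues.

(0, 1, 1)

Row-reducing A symmetrically gives the diagonal entries -18, 0.
So there are 1 negative, 1 zero pivots.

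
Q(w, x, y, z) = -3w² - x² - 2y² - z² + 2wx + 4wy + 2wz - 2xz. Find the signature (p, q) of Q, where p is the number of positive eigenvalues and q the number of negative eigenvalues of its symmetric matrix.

The symmetric matrix is A = [[-3, 1, 2, 1], [1, -1, 0, -1], [2, 0, -2, 0], [1, -1, 0, -1]].
Symmetric row and column elimination reduces A to a congruent diagonal form with pivots -3, -2/3, 0, 0.
That gives 2 negative, 2 zero pivots.

(0, 2)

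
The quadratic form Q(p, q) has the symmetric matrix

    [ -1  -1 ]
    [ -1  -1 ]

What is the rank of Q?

Congruent diagonalization of A (simultaneous row and column reduction) yields pivots -1, 0.
That gives 1 negative, 1 zero pivots.
The rank is the number of nonzero pivots: 1.

1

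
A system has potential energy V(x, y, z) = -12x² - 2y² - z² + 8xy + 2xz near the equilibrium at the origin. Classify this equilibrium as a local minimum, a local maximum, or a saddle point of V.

local maximum

The Hessian at the origin is H = [[-24, 8, 2], [8, -4, 0], [2, 0, -2]].
Row-reducing H symmetrically gives the diagonal entries -24, -4/3, -3/2.
So there are 3 negative pivots.
H is negative definite, so the origin is a strict local maximum.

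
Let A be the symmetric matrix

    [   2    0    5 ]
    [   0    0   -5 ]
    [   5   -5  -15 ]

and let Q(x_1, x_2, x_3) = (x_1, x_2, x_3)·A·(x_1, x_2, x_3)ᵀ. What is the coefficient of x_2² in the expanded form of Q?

The coefficient of x_2² is the diagonal entry A[2,2] = 0.

0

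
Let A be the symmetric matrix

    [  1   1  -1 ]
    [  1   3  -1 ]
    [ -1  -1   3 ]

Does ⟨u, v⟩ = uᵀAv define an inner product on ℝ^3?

yes

Leading principal minors: Δ_1 = 1, Δ_2 = 2, Δ_3 = 4.
All leading principal minors are positive, so by Sylvester's criterion Q is positive definite.
⟨·,·⟩ is an inner product exactly when A is positive definite.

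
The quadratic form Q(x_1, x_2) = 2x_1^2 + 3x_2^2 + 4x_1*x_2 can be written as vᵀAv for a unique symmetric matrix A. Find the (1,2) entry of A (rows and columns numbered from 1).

The coefficient of x_1·x_2 in Q is 4. For a symmetric A this equals A[1,2] + A[2,1] = 2·A[1,2].
So A[1,2] = 4/2 = 2.

2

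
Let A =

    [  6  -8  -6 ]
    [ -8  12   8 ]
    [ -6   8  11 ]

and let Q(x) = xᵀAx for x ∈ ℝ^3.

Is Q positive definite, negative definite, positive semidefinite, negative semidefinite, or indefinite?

positive definite

Leading principal minors: Δ_1 = 6, Δ_2 = 8, Δ_3 = 40.
All leading principal minors are positive, so by Sylvester's criterion Q is positive definite.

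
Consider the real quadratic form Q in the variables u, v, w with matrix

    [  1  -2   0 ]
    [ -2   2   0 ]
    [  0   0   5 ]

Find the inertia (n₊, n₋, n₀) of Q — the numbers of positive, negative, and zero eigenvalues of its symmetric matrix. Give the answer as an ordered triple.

(2, 1, 0)

An LDLᵀ factorisation of A has diagonal entries 1, -2, 5.
So there are 2 positive, 1 negative pivots.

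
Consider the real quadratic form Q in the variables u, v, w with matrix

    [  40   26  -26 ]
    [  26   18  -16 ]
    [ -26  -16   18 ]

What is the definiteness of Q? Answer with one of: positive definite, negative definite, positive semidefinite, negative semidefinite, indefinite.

Row-reducing A symmetrically gives the diagonal entries 40, 11/10, 4/11.
Counting signs: 3 positive.
Hence Q is positive definite.

positive definite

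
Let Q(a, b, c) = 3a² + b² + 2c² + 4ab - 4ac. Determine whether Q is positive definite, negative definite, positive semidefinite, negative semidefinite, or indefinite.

indefinite

Write A = [[3, 2, -2], [2, 1, 0], [-2, 0, 2]].
Symmetric row and column elimination reduces A to a congruent diagonal form with pivots 3, -1/3, 6.
That gives 2 positive, 1 negative pivots.
Hence Q is indefinite.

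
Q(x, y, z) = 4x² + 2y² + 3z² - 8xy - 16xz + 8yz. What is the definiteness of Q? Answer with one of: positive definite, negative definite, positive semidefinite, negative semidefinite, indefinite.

indefinite

Write A = [[4, -4, -8], [-4, 2, 4], [-8, 4, 3]].
Symmetric row and column elimination reduces A to a congruent diagonal form with pivots 4, -2, -5.
That gives 1 positive, 2 negative pivots.
Hence Q is indefinite.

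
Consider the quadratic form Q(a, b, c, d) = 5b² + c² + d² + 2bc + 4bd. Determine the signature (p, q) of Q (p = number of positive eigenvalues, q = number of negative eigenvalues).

(2, 0)

Write A = [[0, 0, 0, 0], [0, 5, 1, 2], [0, 1, 1, 0], [0, 2, 0, 1]].
Applying the same elementary operations to the rows and columns of A produces a congruent diagonal matrix with entries 0, 5, 4/5, 0.
Counting signs: 2 positive, 2 zero.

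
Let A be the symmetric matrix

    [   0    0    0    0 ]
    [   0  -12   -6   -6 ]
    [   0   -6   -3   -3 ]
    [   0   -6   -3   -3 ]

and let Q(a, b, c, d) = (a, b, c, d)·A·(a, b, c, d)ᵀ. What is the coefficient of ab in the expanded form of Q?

The coefficient of ab is A[1,2] + A[2,1] = 2·0 = 0.

0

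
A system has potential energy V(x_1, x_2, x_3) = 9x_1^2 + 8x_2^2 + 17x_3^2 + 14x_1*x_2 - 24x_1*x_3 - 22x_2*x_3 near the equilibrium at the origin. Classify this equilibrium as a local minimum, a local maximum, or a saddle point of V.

The Hessian at the origin is H = [[18, 14, -24], [14, 16, -22], [-24, -22, 34]].
Row-reducing H symmetrically gives the diagonal entries 18, 46/9, -4/23.
That gives 2 positive, 1 negative pivots.
H is indefinite, so the origin is a saddle point.

saddle point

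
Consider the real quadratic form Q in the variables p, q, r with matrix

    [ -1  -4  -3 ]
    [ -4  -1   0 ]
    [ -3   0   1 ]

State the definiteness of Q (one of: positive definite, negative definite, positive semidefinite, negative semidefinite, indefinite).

Symmetric row and column elimination reduces A to a congruent diagonal form with pivots -1, 15, 2/5.
That gives 2 positive, 1 negative pivots.
Hence Q is indefinite.

indefinite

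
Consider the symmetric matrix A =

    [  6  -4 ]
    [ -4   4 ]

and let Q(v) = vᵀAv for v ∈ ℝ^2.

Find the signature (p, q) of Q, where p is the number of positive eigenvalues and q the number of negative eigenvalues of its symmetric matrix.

An LDLᵀ factorisation of A has diagonal entries 6, 4/3.
That gives 2 positive pivots.

(2, 0)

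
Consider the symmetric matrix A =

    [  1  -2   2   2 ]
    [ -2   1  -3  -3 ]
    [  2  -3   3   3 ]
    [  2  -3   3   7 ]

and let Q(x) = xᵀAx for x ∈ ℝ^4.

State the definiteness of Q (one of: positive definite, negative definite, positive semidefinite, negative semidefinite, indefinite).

Symmetric row and column elimination reduces A to a congruent diagonal form with pivots 1, -3, -2/3, 4.
That gives 2 positive, 2 negative pivots.
Hence Q is indefinite.

indefinite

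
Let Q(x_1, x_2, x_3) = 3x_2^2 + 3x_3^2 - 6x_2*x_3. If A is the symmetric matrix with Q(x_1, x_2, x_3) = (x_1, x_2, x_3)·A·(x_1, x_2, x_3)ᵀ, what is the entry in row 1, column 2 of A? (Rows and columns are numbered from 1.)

The coefficient of x_1·x_2 in Q is 0. For a symmetric A this equals A[1,2] + A[2,1] = 2·A[1,2].
So A[1,2] = 0/2 = 0.

0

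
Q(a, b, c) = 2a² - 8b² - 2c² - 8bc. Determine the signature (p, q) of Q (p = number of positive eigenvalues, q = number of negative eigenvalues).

(1, 1)

The associated matrix is A = [[2, 0, 0], [0, -8, -4], [0, -4, -2]].
Row-reducing A symmetrically gives the diagonal entries 2, -8, 0.
That gives 1 positive, 1 negative, 1 zero pivots.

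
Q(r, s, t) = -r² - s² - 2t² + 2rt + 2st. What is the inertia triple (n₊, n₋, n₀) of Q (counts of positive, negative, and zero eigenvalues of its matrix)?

The symmetric matrix is A = [[-1, 0, 1], [0, -1, 1], [1, 1, -2]].
Applying the same elementary operations to the rows and columns of A produces a congruent diagonal matrix with entries -1, -1, 0.
So there are 2 negative, 1 zero pivots.

(0, 2, 1)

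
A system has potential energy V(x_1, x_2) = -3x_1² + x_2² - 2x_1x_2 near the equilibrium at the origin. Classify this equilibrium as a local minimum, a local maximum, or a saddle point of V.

saddle point

The Hessian at the origin is H = [[-6, -2], [-2, 2]].
det H = -6·2 − (-2)² = -16 < 0, so H is indefinite.
Therefore the origin is a saddle point.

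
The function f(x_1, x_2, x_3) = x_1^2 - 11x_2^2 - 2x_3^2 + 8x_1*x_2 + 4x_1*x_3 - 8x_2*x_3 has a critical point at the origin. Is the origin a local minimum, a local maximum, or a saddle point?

saddle point

The Hessian at the origin is H = [[2, 8, 4], [8, -22, -8], [4, -8, -4]].
An LDLᵀ factorisation of H has diagonal entries 2, -54, -4/3.
Counting signs: 1 positive, 2 negative.
H is indefinite, so the origin is a saddle point.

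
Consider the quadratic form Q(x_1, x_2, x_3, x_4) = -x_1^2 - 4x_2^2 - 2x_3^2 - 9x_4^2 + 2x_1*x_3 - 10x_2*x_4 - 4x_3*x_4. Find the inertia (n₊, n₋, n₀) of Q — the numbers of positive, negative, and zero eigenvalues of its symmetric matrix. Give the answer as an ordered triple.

(1, 3, 0)

The symmetric matrix is A = [[-1, 0, 1, 0], [0, -4, 0, -5], [1, 0, -2, -2], [0, -5, -2, -9]].
Symmetric row and column elimination reduces A to a congruent diagonal form with pivots -1, -4, -1, 5/4.
Counting signs: 1 positive, 3 negative.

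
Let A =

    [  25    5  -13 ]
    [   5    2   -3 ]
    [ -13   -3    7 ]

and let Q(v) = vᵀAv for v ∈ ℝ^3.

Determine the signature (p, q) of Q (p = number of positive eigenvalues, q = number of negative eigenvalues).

(3, 0)

An LDLᵀ factorisation of A has diagonal entries 25, 1, 2/25.
That gives 3 positive pivots.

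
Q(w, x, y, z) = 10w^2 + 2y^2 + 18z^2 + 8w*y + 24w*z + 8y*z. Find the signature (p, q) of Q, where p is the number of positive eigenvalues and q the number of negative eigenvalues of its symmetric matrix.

The symmetric matrix is A = [[10, 0, 4, 12], [0, 0, 0, 0], [4, 0, 2, 4], [12, 0, 4, 18]].
Symmetric row and column elimination reduces A to a congruent diagonal form with pivots 10, 0, 2/5, 2.
Counting signs: 3 positive, 1 zero.

(3, 0)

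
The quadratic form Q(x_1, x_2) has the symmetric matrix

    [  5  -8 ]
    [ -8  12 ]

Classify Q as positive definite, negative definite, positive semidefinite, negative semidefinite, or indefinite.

For the 2×2 matrix [[5, -8], [-8, 12]]: det = 5·12 − (-8)² = -4, trace = 17.
det < 0 so the eigenvalues have opposite signs; the form is indefinite.

indefinite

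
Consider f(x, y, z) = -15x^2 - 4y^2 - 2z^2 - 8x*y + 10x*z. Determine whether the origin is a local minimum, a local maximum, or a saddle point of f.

The Hessian at the origin is H = [[-30, -8, 10], [-8, -8, 0], [10, 0, -4]].
Congruent diagonalization of H (simultaneous row and column reduction) yields pivots -30, -88/15, 6/11.
That gives 1 positive, 2 negative pivots.
H is indefinite, so the origin is a saddle point.

saddle point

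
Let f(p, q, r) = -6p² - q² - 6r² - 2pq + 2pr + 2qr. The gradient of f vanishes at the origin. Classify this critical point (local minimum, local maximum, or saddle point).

local maximum

The Hessian at the origin is H = [[-12, -2, 2], [-2, -2, 2], [2, 2, -12]].
Row-reducing H symmetrically gives the diagonal entries -12, -5/3, -10.
So there are 3 negative pivots.
H is negative definite, so the origin is a strict local maximum.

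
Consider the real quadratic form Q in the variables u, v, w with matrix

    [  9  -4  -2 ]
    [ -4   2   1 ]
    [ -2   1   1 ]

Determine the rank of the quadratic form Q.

Congruent diagonalization of A (simultaneous row and column reduction) yields pivots 9, 2/9, 1/2.
That gives 3 positive pivots.
The rank is the number of nonzero pivots: 3.

3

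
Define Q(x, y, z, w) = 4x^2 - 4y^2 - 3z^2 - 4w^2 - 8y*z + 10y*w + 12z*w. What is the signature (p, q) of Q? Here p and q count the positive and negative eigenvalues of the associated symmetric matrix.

(3, 1)

Write A = [[4, 0, 0, 0], [0, -4, -4, 5], [0, -4, -3, 6], [0, 5, 6, -4]].
An LDLᵀ factorisation of A has diagonal entries 4, -4, 1, 5/4.
That gives 3 positive, 1 negative pivots.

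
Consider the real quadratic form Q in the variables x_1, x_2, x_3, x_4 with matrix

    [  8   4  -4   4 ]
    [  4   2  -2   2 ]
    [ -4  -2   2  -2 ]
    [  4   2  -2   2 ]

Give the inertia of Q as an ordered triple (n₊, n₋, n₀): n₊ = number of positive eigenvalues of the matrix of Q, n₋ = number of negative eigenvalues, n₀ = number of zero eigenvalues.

(1, 0, 3)

Congruent diagonalization of A (simultaneous row and column reduction) yields pivots 8, 0, 0, 0.
So there are 1 positive, 3 zero pivots.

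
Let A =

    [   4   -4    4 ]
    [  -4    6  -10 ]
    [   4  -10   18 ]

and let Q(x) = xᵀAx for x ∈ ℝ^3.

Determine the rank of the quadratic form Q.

3

Congruent diagonalization of A (simultaneous row and column reduction) yields pivots 4, 2, -4.
That gives 2 positive, 1 negative pivots.
The rank is the number of nonzero pivots: 3.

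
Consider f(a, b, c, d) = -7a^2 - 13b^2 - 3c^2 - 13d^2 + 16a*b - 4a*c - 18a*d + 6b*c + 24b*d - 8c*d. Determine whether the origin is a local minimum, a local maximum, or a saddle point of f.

local maximum

The Hessian at the origin is H = [[-14, 16, -4, -18], [16, -26, 6, 24], [-4, 6, -6, -8], [-18, 24, -8, -26]].
An LDLᵀ factorisation of H has diagonal entries -14, -54/7, -124/27, -8/31.
Counting signs: 4 negative.
H is negative definite, so the origin is a strict local maximum.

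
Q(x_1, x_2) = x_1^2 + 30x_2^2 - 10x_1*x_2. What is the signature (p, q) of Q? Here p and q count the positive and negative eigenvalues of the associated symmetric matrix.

(2, 0)

Write A = [[1, -5], [-5, 30]].
An LDLᵀ factorisation of A has diagonal entries 1, 5.
Counting signs: 2 positive.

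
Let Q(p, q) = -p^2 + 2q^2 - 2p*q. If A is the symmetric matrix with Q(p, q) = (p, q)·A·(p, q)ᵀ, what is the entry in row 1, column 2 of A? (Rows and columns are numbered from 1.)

The coefficient of p·q in Q is -2. For a symmetric A this equals A[1,2] + A[2,1] = 2·A[1,2].
So A[1,2] = -2/2 = -1.

-1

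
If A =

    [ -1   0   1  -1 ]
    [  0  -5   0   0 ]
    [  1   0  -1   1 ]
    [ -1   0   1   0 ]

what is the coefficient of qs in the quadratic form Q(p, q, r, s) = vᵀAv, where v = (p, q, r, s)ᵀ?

0

The coefficient of qs is A[2,4] + A[4,2] = 2·0 = 0.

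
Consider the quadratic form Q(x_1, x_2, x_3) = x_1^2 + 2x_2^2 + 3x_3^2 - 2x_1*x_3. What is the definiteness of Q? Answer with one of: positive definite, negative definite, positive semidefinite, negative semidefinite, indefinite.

The associated matrix is A = [[1, 0, -1], [0, 2, 0], [-1, 0, 3]].
Symmetric row and column elimination reduces A to a congruent diagonal form with pivots 1, 2, 2.
Counting signs: 3 positive.
Hence Q is positive definite.

positive definite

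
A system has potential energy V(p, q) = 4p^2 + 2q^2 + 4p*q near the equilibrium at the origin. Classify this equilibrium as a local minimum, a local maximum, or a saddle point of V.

The Hessian at the origin is H = [[8, 4], [4, 4]].
det H = 8·4 − (4)² = 16 > 0 and H[1,1] = 8 > 0, so H is positive definite.
Therefore the origin is a local minimum.

local minimum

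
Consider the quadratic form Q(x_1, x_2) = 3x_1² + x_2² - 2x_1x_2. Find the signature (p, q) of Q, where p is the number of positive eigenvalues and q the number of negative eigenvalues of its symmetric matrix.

The associated matrix is A = [[3, -1], [-1, 1]].
An LDLᵀ factorisation of A has diagonal entries 3, 2/3.
Counting signs: 2 positive.

(2, 0)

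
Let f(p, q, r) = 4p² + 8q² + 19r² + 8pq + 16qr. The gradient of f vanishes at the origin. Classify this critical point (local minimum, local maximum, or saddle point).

The Hessian at the origin is H = [[8, 8, 0], [8, 16, 16], [0, 16, 38]].
Row-reducing H symmetrically gives the diagonal entries 8, 8, 6.
So there are 3 positive pivots.
H is positive definite, so the origin is a strict local minimum.

local minimum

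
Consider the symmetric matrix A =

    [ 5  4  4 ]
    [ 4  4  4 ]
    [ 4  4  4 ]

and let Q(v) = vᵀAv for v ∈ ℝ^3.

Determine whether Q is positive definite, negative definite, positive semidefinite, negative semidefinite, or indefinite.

positive semidefinite

Row-reducing A symmetrically gives the diagonal entries 5, 4/5, 0.
Counting signs: 2 positive, 1 zero.
Hence Q is positive semidefinite.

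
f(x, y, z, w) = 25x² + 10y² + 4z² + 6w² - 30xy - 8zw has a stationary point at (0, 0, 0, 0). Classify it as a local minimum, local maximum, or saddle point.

local minimum

The Hessian at the origin is H = [[50, -30, 0, 0], [-30, 20, 0, 0], [0, 0, 8, -8], [0, 0, -8, 12]].
Symmetric row and column elimination reduces H to a congruent diagonal form with pivots 50, 2, 8, 4.
That gives 4 positive pivots.
H is positive definite, so the origin is a strict local minimum.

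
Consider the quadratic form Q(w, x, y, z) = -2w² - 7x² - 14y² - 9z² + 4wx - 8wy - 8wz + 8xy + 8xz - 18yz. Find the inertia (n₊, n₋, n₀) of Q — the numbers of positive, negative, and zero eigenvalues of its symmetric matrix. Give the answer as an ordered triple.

(0, 4, 0)

The associated matrix is A = [[-2, 2, -4, -4], [2, -7, 4, 4], [-4, 4, -14, -9], [-4, 4, -9, -9]].
Applying the same elementary operations to the rows and columns of A produces a congruent diagonal matrix with entries -2, -5, -6, -5/6.
That gives 4 negative pivots.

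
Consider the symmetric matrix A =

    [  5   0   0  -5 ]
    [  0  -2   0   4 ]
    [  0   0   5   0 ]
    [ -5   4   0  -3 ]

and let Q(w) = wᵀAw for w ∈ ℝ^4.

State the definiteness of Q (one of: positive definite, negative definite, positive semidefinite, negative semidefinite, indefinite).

indefinite

Applying the same elementary operations to the rows and columns of A produces a congruent diagonal matrix with entries 5, -2, 5, 0.
So there are 2 positive, 1 negative, 1 zero pivots.
Hence Q is indefinite.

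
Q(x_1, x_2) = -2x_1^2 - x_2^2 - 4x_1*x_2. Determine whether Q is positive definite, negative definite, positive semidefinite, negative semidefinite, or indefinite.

indefinite

The symmetric matrix is A = [[-2, -2], [-2, -1]].
Congruent diagonalization of A (simultaneous row and column reduction) yields pivots -2, 1.
So there are 1 positive, 1 negative pivots.
Hence Q is indefinite.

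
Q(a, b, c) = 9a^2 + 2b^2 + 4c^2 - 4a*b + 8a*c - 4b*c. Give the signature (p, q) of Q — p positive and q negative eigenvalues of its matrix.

The symmetric matrix is A = [[9, -2, 4], [-2, 2, -2], [4, -2, 4]].
Congruent diagonalization of A (simultaneous row and column reduction) yields pivots 9, 14/9, 10/7.
Counting signs: 3 positive.

(3, 0)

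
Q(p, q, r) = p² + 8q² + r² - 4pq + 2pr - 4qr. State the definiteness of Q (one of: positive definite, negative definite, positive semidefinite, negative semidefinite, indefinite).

The symmetric matrix is A = [[1, -2, 1], [-2, 8, -2], [1, -2, 1]].
Applying the same elementary operations to the rows and columns of A produces a congruent diagonal matrix with entries 1, 4, 0.
That gives 2 positive, 1 zero pivots.
Hence Q is positive semidefinite.

positive semidefinite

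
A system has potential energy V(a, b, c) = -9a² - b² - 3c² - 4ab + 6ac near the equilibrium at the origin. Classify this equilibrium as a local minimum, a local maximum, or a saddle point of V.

The Hessian at the origin is H = [[-18, -4, 6], [-4, -2, 0], [6, 0, -6]].
Row-reducing H symmetrically gives the diagonal entries -18, -10/9, -12/5.
That gives 3 negative pivots.
H is negative definite, so the origin is a strict local maximum.

local maximum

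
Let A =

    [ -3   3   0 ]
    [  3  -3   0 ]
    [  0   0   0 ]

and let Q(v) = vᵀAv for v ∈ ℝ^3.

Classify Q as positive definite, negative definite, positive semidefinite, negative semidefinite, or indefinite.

Symmetric row and column elimination reduces A to a congruent diagonal form with pivots -3, 0, 0.
So there are 1 negative, 2 zero pivots.
Hence Q is negative semidefinite.

negative semidefinite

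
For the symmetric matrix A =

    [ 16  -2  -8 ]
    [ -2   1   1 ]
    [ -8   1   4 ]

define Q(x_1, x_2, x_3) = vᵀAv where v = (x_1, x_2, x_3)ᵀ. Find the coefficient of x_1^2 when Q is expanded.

16

The coefficient of x_1^2 is the diagonal entry A[1,1] = 16.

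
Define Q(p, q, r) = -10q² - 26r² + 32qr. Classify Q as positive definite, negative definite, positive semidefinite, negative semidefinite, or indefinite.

Write A = [[0, 0, 0], [0, -10, 16], [0, 16, -26]].
Symmetric row and column elimination reduces A to a congruent diagonal form with pivots 0, -10, -2/5.
That gives 2 negative, 1 zero pivots.
Hence Q is negative semidefinite.

negative semidefinite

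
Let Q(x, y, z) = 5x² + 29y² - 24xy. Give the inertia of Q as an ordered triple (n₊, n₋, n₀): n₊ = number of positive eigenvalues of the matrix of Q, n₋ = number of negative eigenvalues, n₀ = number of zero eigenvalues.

Write A = [[5, -12, 0], [-12, 29, 0], [0, 0, 0]].
Row-reducing A symmetrically gives the diagonal entries 5, 1/5, 0.
So there are 2 positive, 1 zero pivots.

(2, 0, 1)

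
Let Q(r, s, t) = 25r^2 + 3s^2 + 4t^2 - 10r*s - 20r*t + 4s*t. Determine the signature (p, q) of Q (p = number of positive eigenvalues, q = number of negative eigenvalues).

(2, 0)

The symmetric matrix is A = [[25, -5, -10], [-5, 3, 2], [-10, 2, 4]].
Congruent diagonalization of A (simultaneous row and column reduction) yields pivots 25, 2, 0.
That gives 2 positive, 1 zero pivots.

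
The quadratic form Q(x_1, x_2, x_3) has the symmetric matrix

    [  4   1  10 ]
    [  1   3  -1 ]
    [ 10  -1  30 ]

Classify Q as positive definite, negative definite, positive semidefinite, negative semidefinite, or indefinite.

positive definite

Row-reducing A symmetrically gives the diagonal entries 4, 11/4, 6/11.
That gives 3 positive pivots.
Hence Q is positive definite.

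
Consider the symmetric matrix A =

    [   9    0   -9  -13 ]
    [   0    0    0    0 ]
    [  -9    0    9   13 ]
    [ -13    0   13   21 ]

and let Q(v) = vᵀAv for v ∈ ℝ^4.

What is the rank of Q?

Row-reducing A symmetrically gives the diagonal entries 9, 0, 0, 20/9.
Counting signs: 2 positive, 2 zero.
The rank is the number of nonzero pivots: 2.

2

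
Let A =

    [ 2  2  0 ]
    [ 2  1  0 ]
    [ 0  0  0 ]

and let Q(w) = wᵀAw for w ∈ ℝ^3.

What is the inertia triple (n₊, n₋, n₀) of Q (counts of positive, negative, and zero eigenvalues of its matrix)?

Applying the same elementary operations to the rows and columns of A produces a congruent diagonal matrix with entries 2, -1, 0.
Counting signs: 1 positive, 1 negative, 1 zero.

(1, 1, 1)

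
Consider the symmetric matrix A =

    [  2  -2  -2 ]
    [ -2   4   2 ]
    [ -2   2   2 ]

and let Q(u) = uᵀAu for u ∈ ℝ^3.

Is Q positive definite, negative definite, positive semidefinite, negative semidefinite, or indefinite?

positive semidefinite

Congruent diagonalization of A (simultaneous row and column reduction) yields pivots 2, 2, 0.
So there are 2 positive, 1 zero pivots.
Hence Q is positive semidefinite.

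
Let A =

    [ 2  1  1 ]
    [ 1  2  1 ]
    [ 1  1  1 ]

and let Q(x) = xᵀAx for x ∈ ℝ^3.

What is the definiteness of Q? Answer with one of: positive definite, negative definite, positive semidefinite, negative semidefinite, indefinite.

positive definite

Leading principal minors: Δ_1 = 2, Δ_2 = 3, Δ_3 = 1.
All leading principal minors are positive, so by Sylvester's criterion Q is positive definite.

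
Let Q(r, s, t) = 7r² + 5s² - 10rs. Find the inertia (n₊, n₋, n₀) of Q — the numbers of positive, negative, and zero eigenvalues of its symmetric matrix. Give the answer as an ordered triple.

Write A = [[7, -5, 0], [-5, 5, 0], [0, 0, 0]].
Symmetric row and column elimination reduces A to a congruent diagonal form with pivots 7, 10/7, 0.
So there are 2 positive, 1 zero pivots.

(2, 0, 1)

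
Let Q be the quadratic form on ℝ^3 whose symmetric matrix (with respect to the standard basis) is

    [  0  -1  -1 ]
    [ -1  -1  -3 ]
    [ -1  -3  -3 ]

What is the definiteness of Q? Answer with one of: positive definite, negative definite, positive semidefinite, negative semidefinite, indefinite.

A is congruent to a diagonal matrix with 2 positive, 1 negative and 0 zero entries, so Q is indefinite.

indefinite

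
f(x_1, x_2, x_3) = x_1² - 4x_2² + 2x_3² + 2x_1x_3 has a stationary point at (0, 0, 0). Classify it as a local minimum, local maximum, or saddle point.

The Hessian at the origin is H = [[2, 0, 2], [0, -8, 0], [2, 0, 4]].
Applying the same elementary operations to the rows and columns of H produces a congruent diagonal matrix with entries 2, -8, 2.
So there are 2 positive, 1 negative pivots.
H is indefinite, so the origin is a saddle point.

saddle point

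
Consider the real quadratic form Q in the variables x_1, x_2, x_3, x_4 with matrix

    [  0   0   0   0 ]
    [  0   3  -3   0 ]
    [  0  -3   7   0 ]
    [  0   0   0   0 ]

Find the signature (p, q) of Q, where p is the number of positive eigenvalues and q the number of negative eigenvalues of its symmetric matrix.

(2, 0)

Applying the same elementary operations to the rows and columns of A produces a congruent diagonal matrix with entries 0, 3, 4, 0.
Counting signs: 2 positive, 2 zero.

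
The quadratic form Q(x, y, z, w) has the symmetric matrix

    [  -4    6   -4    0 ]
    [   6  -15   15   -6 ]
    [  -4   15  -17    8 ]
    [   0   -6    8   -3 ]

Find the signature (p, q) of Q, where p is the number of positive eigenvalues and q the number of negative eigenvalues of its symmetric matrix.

An LDLᵀ factorisation of A has diagonal entries -4, -6, 1/2, 1.
That gives 2 positive, 2 negative pivots.

(2, 2)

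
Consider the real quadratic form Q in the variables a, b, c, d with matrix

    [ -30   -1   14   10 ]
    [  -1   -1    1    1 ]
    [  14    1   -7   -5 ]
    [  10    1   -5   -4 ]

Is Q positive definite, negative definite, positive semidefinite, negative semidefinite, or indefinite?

negative definite

Symmetric row and column elimination reduces A to a congruent diagonal form with pivots -30, -29/30, -5/29, -1/5.
Counting signs: 4 negative.
Hence Q is negative definite.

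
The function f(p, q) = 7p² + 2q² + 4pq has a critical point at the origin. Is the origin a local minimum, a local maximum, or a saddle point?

local minimum

The Hessian at the origin is H = [[14, 4], [4, 4]].
det H = 14·4 − (4)² = 40 > 0 and H[1,1] = 14 > 0, so H is positive definite.
Therefore the origin is a local minimum.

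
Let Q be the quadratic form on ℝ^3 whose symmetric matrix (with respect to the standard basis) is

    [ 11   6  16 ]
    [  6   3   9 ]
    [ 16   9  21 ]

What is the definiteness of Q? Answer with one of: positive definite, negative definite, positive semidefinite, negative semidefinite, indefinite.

Row-reducing A symmetrically gives the diagonal entries 11, -3/11, -2.
That gives 1 positive, 2 negative pivots.
Hence Q is indefinite.

indefinite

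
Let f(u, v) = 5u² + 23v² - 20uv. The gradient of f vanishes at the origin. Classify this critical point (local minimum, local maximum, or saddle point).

local minimum

The Hessian at the origin is H = [[10, -20], [-20, 46]].
det H = 10·46 − (-20)² = 60 > 0 and H[1,1] = 10 > 0, so H is positive definite.
Therefore the origin is a local minimum.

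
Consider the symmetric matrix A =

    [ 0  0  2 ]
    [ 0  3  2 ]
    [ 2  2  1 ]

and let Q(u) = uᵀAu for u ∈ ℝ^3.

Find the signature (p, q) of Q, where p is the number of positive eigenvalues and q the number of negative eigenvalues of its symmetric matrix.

By Sylvester's law of inertia any congruent diagonalization of A has 2 positive, 1 negative and 0 zero entries.

(2, 1)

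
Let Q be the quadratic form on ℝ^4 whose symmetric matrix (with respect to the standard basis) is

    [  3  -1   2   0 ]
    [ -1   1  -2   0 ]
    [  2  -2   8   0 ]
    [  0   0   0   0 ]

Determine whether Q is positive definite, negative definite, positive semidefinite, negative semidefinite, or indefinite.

positive semidefinite

Symmetric row and column elimination reduces A to a congruent diagonal form with pivots 3, 2/3, 4, 0.
So there are 3 positive, 1 zero pivots.
Hence Q is positive semidefinite.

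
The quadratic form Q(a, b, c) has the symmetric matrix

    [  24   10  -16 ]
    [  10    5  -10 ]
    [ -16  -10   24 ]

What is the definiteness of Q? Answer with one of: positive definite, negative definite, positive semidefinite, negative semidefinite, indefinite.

Congruent diagonalization of A (simultaneous row and column reduction) yields pivots 24, 5/6, 0.
So there are 2 positive, 1 zero pivots.
Hence Q is positive semidefinite.

positive semidefinite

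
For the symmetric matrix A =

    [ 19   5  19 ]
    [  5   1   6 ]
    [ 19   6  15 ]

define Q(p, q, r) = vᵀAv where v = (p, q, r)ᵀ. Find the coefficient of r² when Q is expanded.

15

The coefficient of r² is the diagonal entry A[3,3] = 15.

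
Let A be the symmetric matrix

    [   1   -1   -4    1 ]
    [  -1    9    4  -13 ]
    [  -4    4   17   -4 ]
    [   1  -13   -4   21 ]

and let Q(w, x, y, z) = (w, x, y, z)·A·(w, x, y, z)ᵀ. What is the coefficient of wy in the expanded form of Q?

The coefficient of wy is A[1,3] + A[3,1] = 2·(-4) = -8.

-8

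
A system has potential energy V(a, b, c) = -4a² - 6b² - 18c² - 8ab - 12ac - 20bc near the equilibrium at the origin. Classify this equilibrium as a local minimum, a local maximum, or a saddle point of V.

The Hessian at the origin is H = [[-8, -8, -12], [-8, -12, -20], [-12, -20, -36]].
An LDLᵀ factorisation of H has diagonal entries -8, -4, -2.
So there are 3 negative pivots.
H is negative definite, so the origin is a strict local maximum.

local maximum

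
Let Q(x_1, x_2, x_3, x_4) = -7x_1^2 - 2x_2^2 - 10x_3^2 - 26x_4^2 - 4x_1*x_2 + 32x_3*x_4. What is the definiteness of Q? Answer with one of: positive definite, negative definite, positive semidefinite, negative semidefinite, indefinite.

negative definite

The symmetric matrix is A = [[-7, -2, 0, 0], [-2, -2, 0, 0], [0, 0, -10, 16], [0, 0, 16, -26]].
Row-reducing A symmetrically gives the diagonal entries -7, -10/7, -10, -2/5.
So there are 4 negative pivots.
Hence Q is negative definite.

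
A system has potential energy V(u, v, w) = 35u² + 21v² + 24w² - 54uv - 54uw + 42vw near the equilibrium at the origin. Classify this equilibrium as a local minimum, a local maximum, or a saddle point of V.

local minimum

The Hessian at the origin is H = [[70, -54, -54], [-54, 42, 42], [-54, 42, 48]].
Applying the same elementary operations to the rows and columns of H produces a congruent diagonal matrix with entries 70, 12/35, 6.
So there are 3 positive pivots.
H is positive definite, so the origin is a strict local minimum.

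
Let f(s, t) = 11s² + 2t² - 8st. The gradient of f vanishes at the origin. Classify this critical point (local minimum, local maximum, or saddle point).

The Hessian at the origin is H = [[22, -8], [-8, 4]].
det H = 22·4 − (-8)² = 24 > 0 and H[1,1] = 22 > 0, so H is positive definite.
Therefore the origin is a local minimum.

local minimum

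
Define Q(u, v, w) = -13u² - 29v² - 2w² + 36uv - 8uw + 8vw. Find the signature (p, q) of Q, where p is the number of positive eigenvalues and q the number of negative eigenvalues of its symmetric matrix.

(0, 3)

Write A = [[-13, 18, -4], [18, -29, 4], [-4, 4, -2]].
Applying the same elementary operations to the rows and columns of A produces a congruent diagonal matrix with entries -13, -53/13, -10/53.
That gives 3 negative pivots.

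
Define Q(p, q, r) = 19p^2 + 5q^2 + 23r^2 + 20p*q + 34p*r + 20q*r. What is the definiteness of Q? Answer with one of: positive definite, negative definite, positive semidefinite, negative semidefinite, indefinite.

Write A = [[19, 10, 17], [10, 5, 10], [17, 10, 23]].
Row-reducing A symmetrically gives the diagonal entries 19, -5/19, 12.
Counting signs: 2 positive, 1 negative.
Hence Q is indefinite.

indefinite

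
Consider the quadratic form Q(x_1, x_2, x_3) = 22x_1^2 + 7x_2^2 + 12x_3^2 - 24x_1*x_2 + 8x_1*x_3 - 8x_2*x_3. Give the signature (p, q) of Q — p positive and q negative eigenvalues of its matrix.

The associated matrix is A = [[22, -12, 4], [-12, 7, -4], [4, -4, 12]].
Symmetric row and column elimination reduces A to a congruent diagonal form with pivots 22, 5/11, 4.
Counting signs: 3 positive.

(3, 0)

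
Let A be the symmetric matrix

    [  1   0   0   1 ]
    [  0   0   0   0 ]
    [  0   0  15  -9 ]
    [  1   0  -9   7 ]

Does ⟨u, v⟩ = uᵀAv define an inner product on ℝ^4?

no

Applying the same elementary operations to the rows and columns of A produces a congruent diagonal matrix with entries 1, 0, 15, 3/5.
Counting signs: 3 positive, 1 zero.
Hence Q is positive semidefinite.
⟨·,·⟩ is an inner product exactly when A is positive definite.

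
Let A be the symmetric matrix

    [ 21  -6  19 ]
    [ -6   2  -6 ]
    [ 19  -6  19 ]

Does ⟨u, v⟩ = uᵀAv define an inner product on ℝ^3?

Leading principal minors: Δ_1 = 21, Δ_2 = 6, Δ_3 = 4.
All leading principal minors are positive, so by Sylvester's criterion Q is positive definite.
⟨·,·⟩ is an inner product exactly when A is positive definite.

yes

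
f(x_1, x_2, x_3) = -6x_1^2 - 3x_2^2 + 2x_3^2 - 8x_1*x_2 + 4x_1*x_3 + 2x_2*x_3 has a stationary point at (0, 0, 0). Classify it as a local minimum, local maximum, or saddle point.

saddle point

The Hessian at the origin is H = [[-12, -8, 4], [-8, -6, 2], [4, 2, 4]].
Congruent diagonalization of H (simultaneous row and column reduction) yields pivots -12, -2/3, 6.
Counting signs: 1 positive, 2 negative.
H is indefinite, so the origin is a saddle point.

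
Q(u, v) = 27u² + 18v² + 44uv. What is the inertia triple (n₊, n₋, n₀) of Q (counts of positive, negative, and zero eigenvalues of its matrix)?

(2, 0, 0)

The symmetric matrix is A = [[27, 22], [22, 18]].
An LDLᵀ factorisation of A has diagonal entries 27, 2/27.
That gives 2 positive pivots.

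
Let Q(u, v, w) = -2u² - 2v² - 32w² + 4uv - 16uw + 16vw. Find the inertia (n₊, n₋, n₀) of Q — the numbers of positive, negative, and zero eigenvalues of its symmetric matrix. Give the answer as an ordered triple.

(0, 1, 2)

The associated matrix is A = [[-2, 2, -8], [2, -2, 8], [-8, 8, -32]].
Row-reducing A symmetrically gives the diagonal entries -2, 0, 0.
That gives 1 negative, 2 zero pivots.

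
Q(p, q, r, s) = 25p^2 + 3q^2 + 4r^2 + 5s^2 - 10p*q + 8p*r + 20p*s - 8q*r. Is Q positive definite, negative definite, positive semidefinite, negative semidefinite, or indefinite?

indefinite

The associated matrix is A = [[25, -5, 4, 10], [-5, 3, -4, 0], [4, -4, 4, 0], [10, 0, 0, 5]].
Row-reducing A symmetrically gives the diagonal entries 25, 2, -44/25, 5/11.
That gives 3 positive, 1 negative pivots.
Hence Q is indefinite.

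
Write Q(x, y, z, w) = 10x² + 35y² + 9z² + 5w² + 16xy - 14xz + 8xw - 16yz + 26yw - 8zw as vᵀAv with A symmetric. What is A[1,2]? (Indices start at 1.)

8

The coefficient of x·y in Q is 16. For a symmetric A this equals A[1,2] + A[2,1] = 2·A[1,2].
So A[1,2] = 16/2 = 8.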